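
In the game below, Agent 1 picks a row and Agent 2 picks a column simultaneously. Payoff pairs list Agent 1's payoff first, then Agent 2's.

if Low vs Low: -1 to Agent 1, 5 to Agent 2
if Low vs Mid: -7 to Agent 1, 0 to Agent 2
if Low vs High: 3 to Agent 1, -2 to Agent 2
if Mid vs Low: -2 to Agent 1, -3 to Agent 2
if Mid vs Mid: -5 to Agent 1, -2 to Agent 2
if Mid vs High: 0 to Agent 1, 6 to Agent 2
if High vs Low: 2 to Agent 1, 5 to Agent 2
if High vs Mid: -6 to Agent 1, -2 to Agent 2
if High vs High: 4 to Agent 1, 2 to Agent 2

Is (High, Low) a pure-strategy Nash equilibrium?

Yes

Holding Agent 2 at Low: Agent 1 gets 2 from High, versus -1 from Low, -2 from Mid. No profitable deviation for Agent 1.
Holding Agent 1 at High: Agent 2 gets 5 from Low, versus -2 from Mid, 2 from High. No profitable deviation for Agent 2 either.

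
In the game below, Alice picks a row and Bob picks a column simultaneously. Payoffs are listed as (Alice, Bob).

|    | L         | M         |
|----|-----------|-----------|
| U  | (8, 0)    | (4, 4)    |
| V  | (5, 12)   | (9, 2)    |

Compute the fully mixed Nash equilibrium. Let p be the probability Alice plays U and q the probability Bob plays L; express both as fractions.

p = 5/7, q = 5/8

Each player's mixing probability is pinned down by making the *other* player indifferent.
Bob indifferent between L and M: p·0 + (1−p)·12 = p·4 + (1−p)·2 ⟹ 12 + (-12)p = 2 + 2p ⟹ p = 5/7.
Alice indifferent between U and V: q·8 + (1−q)·4 = q·5 + (1−q)·9 ⟹ 4 + 4q = 9 + (-4)q ⟹ q = 5/8.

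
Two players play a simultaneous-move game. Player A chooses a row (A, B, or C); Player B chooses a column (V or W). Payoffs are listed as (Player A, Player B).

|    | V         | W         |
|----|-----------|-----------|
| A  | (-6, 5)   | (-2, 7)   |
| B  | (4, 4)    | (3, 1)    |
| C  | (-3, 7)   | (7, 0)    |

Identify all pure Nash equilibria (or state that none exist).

(B, V)

Check mutual best responses: a cell is a NE iff neither player can gain by unilaterally deviating.
Player A's best responses — vs V: B (payoff 4); vs W: C (payoff 7).
Player B's best responses — vs A: W (payoff 7); vs B: V (payoff 4); vs C: V (payoff 7).
The only mutual best response is (B, V); neither player gains by switching there.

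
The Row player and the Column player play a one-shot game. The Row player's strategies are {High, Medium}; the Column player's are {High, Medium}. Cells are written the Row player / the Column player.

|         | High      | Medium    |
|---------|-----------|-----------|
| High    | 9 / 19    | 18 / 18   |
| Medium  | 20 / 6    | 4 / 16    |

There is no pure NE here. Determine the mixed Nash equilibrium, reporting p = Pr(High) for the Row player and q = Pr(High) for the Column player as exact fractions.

Each player's mixing probability is pinned down by making the *other* player indifferent.
The Column player indifferent between High and Medium: p·19 + (1−p)·6 = p·18 + (1−p)·16 ⟹ 6 + 13p = 16 + 2p ⟹ p = 10/11.
The Row player indifferent between High and Medium: q·9 + (1−q)·18 = q·20 + (1−q)·4 ⟹ 18 + (-9)q = 4 + 16q ⟹ q = 14/25.

p = 10/11, q = 14/25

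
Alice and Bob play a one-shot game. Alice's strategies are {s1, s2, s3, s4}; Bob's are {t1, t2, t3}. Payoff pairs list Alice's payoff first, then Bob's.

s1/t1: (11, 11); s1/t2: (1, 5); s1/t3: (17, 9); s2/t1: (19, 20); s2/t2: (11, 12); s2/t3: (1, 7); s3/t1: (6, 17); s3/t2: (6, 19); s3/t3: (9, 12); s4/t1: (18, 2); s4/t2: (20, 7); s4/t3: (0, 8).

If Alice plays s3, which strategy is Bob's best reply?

t2

With Alice fixed at s3, Bob's payoffs are: t1 → 17, t2 → 19, t3 → 12.
The maximum is 19, achieved by t2.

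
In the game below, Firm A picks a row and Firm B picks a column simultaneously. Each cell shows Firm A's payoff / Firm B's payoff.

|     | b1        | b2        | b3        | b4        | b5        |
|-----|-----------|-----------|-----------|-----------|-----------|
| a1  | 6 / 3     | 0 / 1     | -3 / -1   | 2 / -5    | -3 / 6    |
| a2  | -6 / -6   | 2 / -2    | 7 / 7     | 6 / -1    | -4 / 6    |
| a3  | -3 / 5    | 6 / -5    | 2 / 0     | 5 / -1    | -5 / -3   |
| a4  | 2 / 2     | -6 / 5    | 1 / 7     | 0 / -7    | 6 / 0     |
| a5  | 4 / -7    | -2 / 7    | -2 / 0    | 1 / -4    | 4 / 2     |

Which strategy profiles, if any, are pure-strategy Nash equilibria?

(a2, b3)

Check mutual best responses: a cell is a NE iff neither player can gain by unilaterally deviating.
Firm A's best responses — vs b1: a1 (payoff 6); vs b2: a3 (payoff 6); vs b3: a2 (payoff 7); vs b4: a2 (payoff 6); vs b5: a4 (payoff 6).
Firm B's best responses — vs a1: b5 (payoff 6); vs a2: b3 (payoff 7); vs a3: b1 (payoff 5); vs a4: b3 (payoff 7); vs a5: b2 (payoff 7).
The only mutual best response is (a2, b3); neither player gains by switching there.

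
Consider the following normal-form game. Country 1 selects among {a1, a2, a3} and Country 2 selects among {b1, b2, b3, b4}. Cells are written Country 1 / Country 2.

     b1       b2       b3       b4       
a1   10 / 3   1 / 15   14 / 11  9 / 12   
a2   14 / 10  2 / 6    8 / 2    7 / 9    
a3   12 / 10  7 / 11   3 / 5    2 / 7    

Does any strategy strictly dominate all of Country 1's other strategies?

None

A strategy is strictly dominant if it gives Country 1 a strictly higher payoff than every other strategy, against every choice by the opponent.
a1 is not dominant: against b1, a2 gives 14 > 10.
a2 is not dominant: against b2, a3 gives 7 > 2.
a3 is not dominant: against b1, a2 gives 14 > 12.
No single strategy is best against every opponent action.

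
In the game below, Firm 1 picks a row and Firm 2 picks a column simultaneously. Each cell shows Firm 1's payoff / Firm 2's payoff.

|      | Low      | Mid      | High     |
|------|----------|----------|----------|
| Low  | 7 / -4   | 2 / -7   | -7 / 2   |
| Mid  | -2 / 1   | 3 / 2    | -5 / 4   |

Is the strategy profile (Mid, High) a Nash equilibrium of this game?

Yes

Holding Firm 2 at High: Firm 1 gets -5 from Mid, versus -7 from Low. No profitable deviation for Firm 1.
Holding Firm 1 at Mid: Firm 2 gets 4 from High, versus 1 from Low, 2 from Mid. No profitable deviation for Firm 2 either.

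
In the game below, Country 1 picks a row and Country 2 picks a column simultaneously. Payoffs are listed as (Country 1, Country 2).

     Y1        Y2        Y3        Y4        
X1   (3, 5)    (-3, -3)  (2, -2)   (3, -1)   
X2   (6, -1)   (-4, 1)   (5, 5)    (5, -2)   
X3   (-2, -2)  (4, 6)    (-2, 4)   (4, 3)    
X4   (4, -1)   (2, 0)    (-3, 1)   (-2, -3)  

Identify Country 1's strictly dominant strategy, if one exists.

A strategy is strictly dominant if it gives Country 1 a strictly higher payoff than every other strategy, against every choice by the opponent.
X1 is not dominant: against Y1, X2 gives 6 > 3.
X2 is not dominant: against Y2, X1 gives -3 > -4.
X3 is not dominant: against Y1, X1 gives 3 > -2.
X4 is not dominant: against Y1, X2 gives 6 > 4.
No single strategy is best against every opponent action.

None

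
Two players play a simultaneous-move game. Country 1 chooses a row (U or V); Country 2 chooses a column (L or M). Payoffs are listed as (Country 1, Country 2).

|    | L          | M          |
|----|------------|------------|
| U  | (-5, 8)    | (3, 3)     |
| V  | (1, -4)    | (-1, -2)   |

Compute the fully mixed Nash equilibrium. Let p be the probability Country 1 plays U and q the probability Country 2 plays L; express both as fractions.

In a mixed NE each player is indifferent between their pure strategies, so the opponent's mix sets the indifference.
Country 2 indifferent between L and M: p·8 + (1−p)·(-4) = p·3 + (1−p)·(-2) ⟹ (-4) + 12p = (-2) + 5p ⟹ p = 2/7.
Country 1 indifferent between U and V: q·(-5) + (1−q)·3 = q·1 + (1−q)·(-1) ⟹ 3 + (-8)q = (-1) + 2q ⟹ q = 2/5.

p = 2/7, q = 2/5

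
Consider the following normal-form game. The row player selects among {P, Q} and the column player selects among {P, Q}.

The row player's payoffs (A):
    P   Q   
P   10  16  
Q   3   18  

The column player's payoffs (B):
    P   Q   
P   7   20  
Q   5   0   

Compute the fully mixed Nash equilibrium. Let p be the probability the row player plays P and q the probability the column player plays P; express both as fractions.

Each player's mixing probability is pinned down by making the *other* player indifferent.
The column player indifferent between P and Q: p·7 + (1−p)·5 = p·20 + (1−p)·0 ⟹ 5 + 2p = 0 + 20p ⟹ p = 5/18.
The row player indifferent between P and Q: q·10 + (1−q)·16 = q·3 + (1−q)·18 ⟹ 16 + (-6)q = 18 + (-15)q ⟹ q = 2/9.

p = 5/18, q = 2/9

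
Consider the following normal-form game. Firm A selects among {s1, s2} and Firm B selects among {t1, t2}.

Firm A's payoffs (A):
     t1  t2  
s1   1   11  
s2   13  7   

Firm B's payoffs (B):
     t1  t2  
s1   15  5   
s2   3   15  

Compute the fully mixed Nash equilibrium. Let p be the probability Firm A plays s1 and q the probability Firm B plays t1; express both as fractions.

Each player's mixing probability is pinned down by making the *other* player indifferent.
Firm B indifferent between t1 and t2: p·15 + (1−p)·3 = p·5 + (1−p)·15 ⟹ 3 + 12p = 15 + (-10)p ⟹ p = 6/11.
Firm A indifferent between s1 and s2: q·1 + (1−q)·11 = q·13 + (1−q)·7 ⟹ 11 + (-10)q = 7 + 6q ⟹ q = 1/4.

p = 6/11, q = 1/4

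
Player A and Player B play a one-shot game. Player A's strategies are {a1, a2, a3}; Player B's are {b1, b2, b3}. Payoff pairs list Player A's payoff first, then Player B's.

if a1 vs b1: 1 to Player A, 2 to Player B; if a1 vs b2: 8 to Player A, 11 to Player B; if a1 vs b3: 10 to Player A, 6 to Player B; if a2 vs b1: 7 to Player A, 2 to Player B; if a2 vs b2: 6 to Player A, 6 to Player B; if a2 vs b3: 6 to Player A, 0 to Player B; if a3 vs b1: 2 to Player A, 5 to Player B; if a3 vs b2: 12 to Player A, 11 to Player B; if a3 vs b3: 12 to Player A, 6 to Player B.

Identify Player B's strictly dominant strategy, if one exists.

b2

A strategy is strictly dominant if it gives Player B a strictly higher payoff than every other strategy, against every choice by the opponent.
b2 strictly dominates: vs a1: 11 > each of {2, 6}; vs a2: 6 > each of {2, 0}; vs a3: 11 > each of {5, 6}.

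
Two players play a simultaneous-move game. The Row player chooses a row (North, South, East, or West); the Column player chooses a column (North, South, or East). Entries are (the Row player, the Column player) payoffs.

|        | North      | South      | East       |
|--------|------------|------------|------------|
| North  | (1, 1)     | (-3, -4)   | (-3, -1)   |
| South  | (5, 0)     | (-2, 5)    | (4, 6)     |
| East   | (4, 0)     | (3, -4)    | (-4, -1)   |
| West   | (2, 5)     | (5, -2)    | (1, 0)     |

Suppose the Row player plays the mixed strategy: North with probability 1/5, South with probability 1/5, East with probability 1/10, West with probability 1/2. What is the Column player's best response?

Compute the Column player's expected payoff from each pure strategy against the given mix.
North: (1/5)·1 + (1/5)·0 + (1/10)·0 + (1/2)·5 = 27/10
South: (1/5)·(-4) + (1/5)·5 + (1/10)·(-4) + (1/2)·(-2) = -6/5
East: (1/5)·(-1) + (1/5)·6 + (1/10)·(-1) + (1/2)·0 = 9/10
Highest expected payoff is 27/10, from North.

North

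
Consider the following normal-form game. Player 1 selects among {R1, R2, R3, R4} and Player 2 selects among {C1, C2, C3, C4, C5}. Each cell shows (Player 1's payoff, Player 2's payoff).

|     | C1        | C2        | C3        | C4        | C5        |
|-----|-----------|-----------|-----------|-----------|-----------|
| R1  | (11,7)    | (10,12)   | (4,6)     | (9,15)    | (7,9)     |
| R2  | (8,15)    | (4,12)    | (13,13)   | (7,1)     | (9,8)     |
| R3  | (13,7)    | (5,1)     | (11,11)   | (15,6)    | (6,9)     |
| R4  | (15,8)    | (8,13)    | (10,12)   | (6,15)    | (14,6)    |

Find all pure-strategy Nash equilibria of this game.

There is no pure-strategy Nash equilibrium

Check mutual best responses: a cell is a NE iff neither player can gain by unilaterally deviating.
Player 1's best responses — vs C1: R4 (payoff 15); vs C2: R1 (payoff 10); vs C3: R2 (payoff 13); vs C4: R3 (payoff 15); vs C5: R4 (payoff 14).
Player 2's best responses — vs R1: C4 (payoff 15); vs R2: C1 (payoff 15); vs R3: C3 (payoff 11); vs R4: C4 (payoff 15).
No cell has both players best-responding. For instance, Player 1's best reply to C2 is R1, but against R1 Player 2 prefers C4 over C2.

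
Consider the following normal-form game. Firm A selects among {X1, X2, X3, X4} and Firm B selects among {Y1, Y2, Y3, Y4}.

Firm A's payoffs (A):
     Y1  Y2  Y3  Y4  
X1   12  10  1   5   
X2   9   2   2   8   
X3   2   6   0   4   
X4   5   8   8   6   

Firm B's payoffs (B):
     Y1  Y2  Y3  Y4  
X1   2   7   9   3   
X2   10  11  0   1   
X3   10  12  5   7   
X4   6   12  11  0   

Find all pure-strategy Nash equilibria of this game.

There is no pure-strategy Nash equilibrium

A profile is a Nash equilibrium when each player is best-responding to the other.
Firm A's best responses — vs Y1: X1 (payoff 12); vs Y2: X1 (payoff 10); vs Y3: X4 (payoff 8); vs Y4: X2 (payoff 8).
Firm B's best responses — vs X1: Y3 (payoff 9); vs X2: Y2 (payoff 11); vs X3: Y2 (payoff 12); vs X4: Y2 (payoff 12).
No cell has both players best-responding. For instance, Firm A's best reply to Y3 is X4, but against X4 Firm B prefers Y2 over Y3.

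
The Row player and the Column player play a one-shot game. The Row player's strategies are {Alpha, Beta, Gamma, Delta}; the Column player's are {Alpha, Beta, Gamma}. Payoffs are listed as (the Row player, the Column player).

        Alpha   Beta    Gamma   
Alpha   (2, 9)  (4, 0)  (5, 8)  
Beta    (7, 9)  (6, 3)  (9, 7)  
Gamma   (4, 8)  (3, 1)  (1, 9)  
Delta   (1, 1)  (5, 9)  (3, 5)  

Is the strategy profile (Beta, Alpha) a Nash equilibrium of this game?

Yes

Holding the Column player at Alpha: the Row player gets 7 from Beta, versus 2 from Alpha, 4 from Gamma, 1 from Delta. No profitable deviation for the Row player.
Holding the Row player at Beta: the Column player gets 9 from Alpha, versus 3 from Beta, 7 from Gamma. No profitable deviation for the Column player either.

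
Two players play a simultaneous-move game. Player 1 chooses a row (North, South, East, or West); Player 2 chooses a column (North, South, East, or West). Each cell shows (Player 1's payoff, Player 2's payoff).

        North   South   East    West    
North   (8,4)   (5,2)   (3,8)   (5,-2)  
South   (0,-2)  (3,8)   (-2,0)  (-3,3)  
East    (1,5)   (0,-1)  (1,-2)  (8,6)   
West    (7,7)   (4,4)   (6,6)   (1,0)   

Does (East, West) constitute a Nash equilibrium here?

Yes

Holding Player 2 at West: Player 1 gets 8 from East, versus 5 from North, -3 from South, 1 from West. No profitable deviation for Player 1.
Holding Player 1 at East: Player 2 gets 6 from West, versus 5 from North, -1 from South, -2 from East. No profitable deviation for Player 2 either.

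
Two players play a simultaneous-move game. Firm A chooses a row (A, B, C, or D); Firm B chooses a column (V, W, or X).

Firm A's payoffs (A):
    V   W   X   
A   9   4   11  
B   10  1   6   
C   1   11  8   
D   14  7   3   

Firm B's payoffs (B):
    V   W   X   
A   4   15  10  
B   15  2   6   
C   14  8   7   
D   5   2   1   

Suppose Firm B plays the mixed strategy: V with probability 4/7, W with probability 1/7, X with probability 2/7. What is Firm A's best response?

D

Firm A's best reply maximizes expected payoff against the mix.
A: (4/7)·9 + (1/7)·4 + (2/7)·11 = 62/7
B: (4/7)·10 + (1/7)·1 + (2/7)·6 = 53/7
C: (4/7)·1 + (1/7)·11 + (2/7)·8 = 31/7
D: (4/7)·14 + (1/7)·7 + (2/7)·3 = 69/7
Highest expected payoff is 69/7, from D.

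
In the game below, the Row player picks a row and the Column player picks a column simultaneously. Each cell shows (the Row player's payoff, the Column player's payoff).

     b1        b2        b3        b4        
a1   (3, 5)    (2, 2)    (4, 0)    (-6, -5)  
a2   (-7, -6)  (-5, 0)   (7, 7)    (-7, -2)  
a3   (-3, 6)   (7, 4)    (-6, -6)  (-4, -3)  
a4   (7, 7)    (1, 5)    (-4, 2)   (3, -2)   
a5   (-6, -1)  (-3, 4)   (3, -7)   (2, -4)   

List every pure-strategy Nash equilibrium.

Find each player's best response to every opponent strategy; NE are the intersections.
The Row player's best responses — vs b1: a4 (payoff 7); vs b2: a3 (payoff 7); vs b3: a2 (payoff 7); vs b4: a4 (payoff 3).
The Column player's best responses — vs a1: b1 (payoff 5); vs a2: b3 (payoff 7); vs a3: b1 (payoff 6); vs a4: b1 (payoff 7); vs a5: b2 (payoff 4).
Mutual best responses occur at (a2, b3) and (a4, b1); at each, neither player gains by switching.

(a2, b3) and (a4, b1)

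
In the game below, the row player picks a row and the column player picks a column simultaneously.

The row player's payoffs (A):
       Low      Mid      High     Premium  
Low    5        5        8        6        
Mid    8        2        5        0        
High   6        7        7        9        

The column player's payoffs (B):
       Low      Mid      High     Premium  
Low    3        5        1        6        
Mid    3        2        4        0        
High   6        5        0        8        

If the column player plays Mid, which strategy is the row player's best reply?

With the column player fixed at Mid, the row player's payoffs are: Low → 5, Mid → 2, High → 7.
The maximum is 7, achieved by High.

High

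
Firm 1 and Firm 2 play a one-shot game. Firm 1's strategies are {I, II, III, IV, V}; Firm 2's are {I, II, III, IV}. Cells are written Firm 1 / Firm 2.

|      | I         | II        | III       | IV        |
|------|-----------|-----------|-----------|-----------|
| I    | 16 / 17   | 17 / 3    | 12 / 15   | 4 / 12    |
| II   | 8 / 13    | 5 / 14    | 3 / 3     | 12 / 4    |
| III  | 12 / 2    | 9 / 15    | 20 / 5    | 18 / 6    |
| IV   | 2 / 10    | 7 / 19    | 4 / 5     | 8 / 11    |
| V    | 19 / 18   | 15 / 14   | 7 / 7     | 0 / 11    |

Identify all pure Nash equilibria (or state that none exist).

A profile is a Nash equilibrium when each player is best-responding to the other.
Firm 1's best responses — vs I: V (payoff 19); vs II: I (payoff 17); vs III: III (payoff 20); vs IV: III (payoff 18).
Firm 2's best responses — vs I: I (payoff 17); vs II: II (payoff 14); vs III: II (payoff 15); vs IV: II (payoff 19); vs V: I (payoff 18).
The only mutual best response is (V, I); neither player gains by switching there.

(V, I)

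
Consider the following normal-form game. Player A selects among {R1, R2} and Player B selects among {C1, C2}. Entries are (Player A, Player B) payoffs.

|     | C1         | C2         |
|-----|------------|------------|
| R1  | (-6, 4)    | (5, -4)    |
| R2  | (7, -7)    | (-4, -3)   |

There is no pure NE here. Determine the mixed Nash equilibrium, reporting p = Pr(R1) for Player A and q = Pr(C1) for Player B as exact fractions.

In a mixed NE each player is indifferent between their pure strategies, so the opponent's mix sets the indifference.
Player B indifferent between C1 and C2: p·4 + (1−p)·(-7) = p·(-4) + (1−p)·(-3) ⟹ (-7) + 11p = (-3) + (-1)p ⟹ p = 1/3.
Player A indifferent between R1 and R2: q·(-6) + (1−q)·5 = q·7 + (1−q)·(-4) ⟹ 5 + (-11)q = (-4) + 11q ⟹ q = 9/22.

p = 1/3, q = 9/22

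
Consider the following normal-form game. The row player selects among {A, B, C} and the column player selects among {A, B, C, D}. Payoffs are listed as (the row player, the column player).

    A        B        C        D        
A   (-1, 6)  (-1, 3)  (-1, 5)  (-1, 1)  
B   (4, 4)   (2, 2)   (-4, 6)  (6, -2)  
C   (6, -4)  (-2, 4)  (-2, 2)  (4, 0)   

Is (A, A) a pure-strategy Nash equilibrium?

Holding the column player at A: the row player gets -1 from A but could get 6 by switching to C. The row player has a profitable deviation.

No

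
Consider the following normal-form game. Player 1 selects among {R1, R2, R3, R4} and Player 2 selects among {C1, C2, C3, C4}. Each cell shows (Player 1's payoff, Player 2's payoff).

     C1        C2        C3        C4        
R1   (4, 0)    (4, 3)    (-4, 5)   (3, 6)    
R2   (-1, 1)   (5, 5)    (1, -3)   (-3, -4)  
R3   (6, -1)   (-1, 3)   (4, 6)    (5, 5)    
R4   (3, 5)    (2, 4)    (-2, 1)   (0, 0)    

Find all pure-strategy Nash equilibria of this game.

A profile is a Nash equilibrium when each player is best-responding to the other.
Player 1's best responses — vs C1: R3 (payoff 6); vs C2: R2 (payoff 5); vs C3: R3 (payoff 4); vs C4: R3 (payoff 5).
Player 2's best responses — vs R1: C4 (payoff 6); vs R2: C2 (payoff 5); vs R3: C3 (payoff 6); vs R4: C1 (payoff 5).
Mutual best responses occur at (R2, C2) and (R3, C3); at each, neither player gains by switching.

(R2, C2) and (R3, C3)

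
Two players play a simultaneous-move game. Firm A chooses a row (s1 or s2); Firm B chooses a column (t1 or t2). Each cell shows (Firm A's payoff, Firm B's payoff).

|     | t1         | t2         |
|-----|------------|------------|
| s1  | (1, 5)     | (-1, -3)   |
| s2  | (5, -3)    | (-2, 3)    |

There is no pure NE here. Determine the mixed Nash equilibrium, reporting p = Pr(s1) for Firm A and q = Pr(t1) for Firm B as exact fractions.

Each player's mixing probability is pinned down by making the *other* player indifferent.
Firm B indifferent between t1 and t2: p·5 + (1−p)·(-3) = p·(-3) + (1−p)·3 ⟹ (-3) + 8p = 3 + (-6)p ⟹ p = 3/7.
Firm A indifferent between s1 and s2: q·1 + (1−q)·(-1) = q·5 + (1−q)·(-2) ⟹ (-1) + 2q = (-2) + 7q ⟹ q = 1/5.

p = 3/7, q = 1/5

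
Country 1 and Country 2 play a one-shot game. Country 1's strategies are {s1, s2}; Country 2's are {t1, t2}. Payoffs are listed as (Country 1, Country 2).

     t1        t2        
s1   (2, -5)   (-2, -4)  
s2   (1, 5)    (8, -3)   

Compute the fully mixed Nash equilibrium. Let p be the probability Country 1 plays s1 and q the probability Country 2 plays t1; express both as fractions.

Each player's mixing probability is pinned down by making the *other* player indifferent.
Country 2 indifferent between t1 and t2: p·(-5) + (1−p)·5 = p·(-4) + (1−p)·(-3) ⟹ 5 + (-10)p = (-3) + (-1)p ⟹ p = 8/9.
Country 1 indifferent between s1 and s2: q·2 + (1−q)·(-2) = q·1 + (1−q)·8 ⟹ (-2) + 4q = 8 + (-7)q ⟹ q = 10/11.

p = 8/9, q = 10/11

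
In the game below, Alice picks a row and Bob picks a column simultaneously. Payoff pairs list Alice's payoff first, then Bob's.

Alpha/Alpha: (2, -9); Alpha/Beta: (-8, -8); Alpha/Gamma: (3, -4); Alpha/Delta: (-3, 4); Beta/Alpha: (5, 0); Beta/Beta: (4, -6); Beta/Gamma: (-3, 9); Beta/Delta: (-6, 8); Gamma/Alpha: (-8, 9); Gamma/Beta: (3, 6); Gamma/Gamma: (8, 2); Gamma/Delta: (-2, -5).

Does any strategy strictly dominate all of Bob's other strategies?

None

A strategy is strictly dominant if it gives Bob a strictly higher payoff than every other strategy, against every choice by the opponent.
Alpha is not dominant: against Alpha, Beta gives -8 > -9.
Beta is not dominant: against Alpha, Gamma gives -4 > -8.
Gamma is not dominant: against Alpha, Delta gives 4 > -4.
Delta is not dominant: against Beta, Gamma gives 9 > 8.
No single strategy is best against every opponent action.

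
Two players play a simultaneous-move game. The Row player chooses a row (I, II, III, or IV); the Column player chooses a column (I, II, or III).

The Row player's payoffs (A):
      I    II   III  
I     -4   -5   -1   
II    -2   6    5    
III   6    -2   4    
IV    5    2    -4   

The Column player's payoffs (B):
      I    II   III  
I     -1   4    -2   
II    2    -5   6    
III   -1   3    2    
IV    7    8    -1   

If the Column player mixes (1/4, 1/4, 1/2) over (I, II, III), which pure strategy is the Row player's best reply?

II

The Row player's best reply maximizes expected payoff against the mix.
I: (1/4)·(-4) + (1/4)·(-5) + (1/2)·(-1) = -11/4
II: (1/4)·(-2) + (1/4)·6 + (1/2)·5 = 7/2
III: (1/4)·6 + (1/4)·(-2) + (1/2)·4 = 3
IV: (1/4)·5 + (1/4)·2 + (1/2)·(-4) = -1/4
Highest expected payoff is 7/2, from II.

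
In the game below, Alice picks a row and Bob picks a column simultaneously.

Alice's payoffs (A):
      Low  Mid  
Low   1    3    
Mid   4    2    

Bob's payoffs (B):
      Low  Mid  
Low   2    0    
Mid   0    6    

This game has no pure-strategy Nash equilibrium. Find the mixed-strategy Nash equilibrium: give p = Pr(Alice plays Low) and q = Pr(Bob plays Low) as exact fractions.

Each player's mixing probability is pinned down by making the *other* player indifferent.
Bob indifferent between Low and Mid: p·2 + (1−p)·0 = p·0 + (1−p)·6 ⟹ 0 + 2p = 6 + (-6)p ⟹ p = 3/4.
Alice indifferent between Low and Mid: q·1 + (1−q)·3 = q·4 + (1−q)·2 ⟹ 3 + (-2)q = 2 + 2q ⟹ q = 1/4.

p = 3/4, q = 1/4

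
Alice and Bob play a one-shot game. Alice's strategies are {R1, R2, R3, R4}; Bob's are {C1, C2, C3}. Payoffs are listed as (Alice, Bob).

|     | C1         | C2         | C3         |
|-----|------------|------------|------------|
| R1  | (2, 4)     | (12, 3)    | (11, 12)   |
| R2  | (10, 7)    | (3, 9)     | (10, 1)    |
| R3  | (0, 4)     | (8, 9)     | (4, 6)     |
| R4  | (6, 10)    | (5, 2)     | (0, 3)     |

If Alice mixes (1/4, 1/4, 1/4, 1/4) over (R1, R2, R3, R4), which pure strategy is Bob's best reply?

C1

Compute Bob's expected payoff from each pure strategy against the given mix.
C1: (1/4)·4 + (1/4)·7 + (1/4)·4 + (1/4)·10 = 25/4
C2: (1/4)·3 + (1/4)·9 + (1/4)·9 + (1/4)·2 = 23/4
C3: (1/4)·12 + (1/4)·1 + (1/4)·6 + (1/4)·3 = 11/2
Highest expected payoff is 25/4, from C1.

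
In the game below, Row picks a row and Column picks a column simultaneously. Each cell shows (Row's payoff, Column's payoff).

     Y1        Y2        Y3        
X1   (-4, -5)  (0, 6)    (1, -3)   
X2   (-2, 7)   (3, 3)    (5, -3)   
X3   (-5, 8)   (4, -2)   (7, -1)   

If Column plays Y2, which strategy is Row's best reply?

X3

With Column fixed at Y2, Row's payoffs are: X1 → 0, X2 → 3, X3 → 4.
The maximum is 4, achieved by X3.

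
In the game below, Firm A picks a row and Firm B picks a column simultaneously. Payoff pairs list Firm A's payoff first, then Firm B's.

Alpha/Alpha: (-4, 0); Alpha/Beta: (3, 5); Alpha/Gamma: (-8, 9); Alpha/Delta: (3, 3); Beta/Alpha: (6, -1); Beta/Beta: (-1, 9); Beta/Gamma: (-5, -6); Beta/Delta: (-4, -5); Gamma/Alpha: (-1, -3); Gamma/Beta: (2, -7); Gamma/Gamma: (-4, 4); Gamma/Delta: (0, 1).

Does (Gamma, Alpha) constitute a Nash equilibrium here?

No

Holding Firm B at Alpha: Firm A gets -1 from Gamma but could get 6 by switching to Beta. Firm A has a profitable deviation.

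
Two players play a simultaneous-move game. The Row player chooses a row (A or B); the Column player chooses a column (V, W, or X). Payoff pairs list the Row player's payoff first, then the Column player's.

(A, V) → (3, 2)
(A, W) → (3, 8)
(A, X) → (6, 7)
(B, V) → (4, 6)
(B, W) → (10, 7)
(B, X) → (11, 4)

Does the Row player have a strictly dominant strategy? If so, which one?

B

A strategy is strictly dominant if it gives the Row player a strictly higher payoff than every other strategy, against every choice by the opponent.
B strictly dominates: vs V: 4 > 3; vs W: 10 > 3; vs X: 11 > 6.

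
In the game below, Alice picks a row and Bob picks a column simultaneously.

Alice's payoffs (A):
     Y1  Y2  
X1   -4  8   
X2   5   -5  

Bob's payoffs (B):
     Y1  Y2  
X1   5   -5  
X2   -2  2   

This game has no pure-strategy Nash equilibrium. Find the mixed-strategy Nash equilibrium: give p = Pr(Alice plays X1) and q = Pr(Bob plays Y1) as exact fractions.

p = 2/7, q = 13/22

In a mixed NE each player is indifferent between their pure strategies, so the opponent's mix sets the indifference.
Bob indifferent between Y1 and Y2: p·5 + (1−p)·(-2) = p·(-5) + (1−p)·2 ⟹ (-2) + 7p = 2 + (-7)p ⟹ p = 2/7.
Alice indifferent between X1 and X2: q·(-4) + (1−q)·8 = q·5 + (1−q)·(-5) ⟹ 8 + (-12)q = (-5) + 10q ⟹ q = 13/22.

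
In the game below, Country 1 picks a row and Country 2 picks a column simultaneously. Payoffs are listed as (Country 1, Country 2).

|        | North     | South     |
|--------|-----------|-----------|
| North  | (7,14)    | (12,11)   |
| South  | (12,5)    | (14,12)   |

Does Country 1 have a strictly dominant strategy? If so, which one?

South

Check whether one of Country 1's strategies beats all alternatives regardless of what the opponent does.
South strictly dominates: vs North: 12 > 7; vs South: 14 > 12.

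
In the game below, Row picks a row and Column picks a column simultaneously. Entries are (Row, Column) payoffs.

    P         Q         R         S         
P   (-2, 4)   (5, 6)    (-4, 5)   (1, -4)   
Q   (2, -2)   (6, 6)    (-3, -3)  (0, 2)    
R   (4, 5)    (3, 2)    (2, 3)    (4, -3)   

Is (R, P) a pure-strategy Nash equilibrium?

Yes

Holding Column at P: Row gets 4 from R, versus -2 from P, 2 from Q. No profitable deviation for Row.
Holding Row at R: Column gets 5 from P, versus 2 from Q, 3 from R, -3 from S. No profitable deviation for Column either.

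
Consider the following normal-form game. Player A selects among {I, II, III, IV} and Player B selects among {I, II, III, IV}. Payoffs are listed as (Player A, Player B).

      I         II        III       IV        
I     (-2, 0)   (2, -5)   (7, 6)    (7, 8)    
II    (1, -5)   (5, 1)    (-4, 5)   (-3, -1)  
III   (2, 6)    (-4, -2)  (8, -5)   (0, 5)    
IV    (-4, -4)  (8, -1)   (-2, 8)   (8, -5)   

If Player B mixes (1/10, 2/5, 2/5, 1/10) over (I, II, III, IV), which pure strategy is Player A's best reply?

I

Player A's best reply maximizes expected payoff against the mix.
I: (1/10)·(-2) + (2/5)·2 + (2/5)·7 + (1/10)·7 = 41/10
II: (1/10)·1 + (2/5)·5 + (2/5)·(-4) + (1/10)·(-3) = 1/5
III: (1/10)·2 + (2/5)·(-4) + (2/5)·8 + (1/10)·0 = 9/5
IV: (1/10)·(-4) + (2/5)·8 + (2/5)·(-2) + (1/10)·8 = 14/5
Highest expected payoff is 41/10, from I.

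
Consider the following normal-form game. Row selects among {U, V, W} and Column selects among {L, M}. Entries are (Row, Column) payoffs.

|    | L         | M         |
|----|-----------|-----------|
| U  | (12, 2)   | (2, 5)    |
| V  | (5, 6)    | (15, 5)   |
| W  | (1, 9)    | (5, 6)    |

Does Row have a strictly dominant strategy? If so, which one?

None

A strategy is strictly dominant if it gives Row a strictly higher payoff than every other strategy, against every choice by the opponent.
U is not dominant: against M, V gives 15 > 2.
V is not dominant: against L, U gives 12 > 5.
W is not dominant: against L, U gives 12 > 1.
No single strategy is best against every opponent action.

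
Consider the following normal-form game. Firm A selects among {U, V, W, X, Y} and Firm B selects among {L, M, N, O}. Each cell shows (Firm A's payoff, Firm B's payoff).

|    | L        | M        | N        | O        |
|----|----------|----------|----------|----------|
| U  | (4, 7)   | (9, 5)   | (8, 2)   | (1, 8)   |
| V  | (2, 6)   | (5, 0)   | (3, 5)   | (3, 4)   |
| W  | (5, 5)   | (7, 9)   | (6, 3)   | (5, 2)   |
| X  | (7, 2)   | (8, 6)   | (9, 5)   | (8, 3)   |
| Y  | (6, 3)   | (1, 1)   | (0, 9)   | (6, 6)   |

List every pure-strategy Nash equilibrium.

Find each player's best response to every opponent strategy; NE are the intersections.
Firm A's best responses — vs L: X (payoff 7); vs M: U (payoff 9); vs N: X (payoff 9); vs O: X (payoff 8).
Firm B's best responses — vs U: O (payoff 8); vs V: L (payoff 6); vs W: M (payoff 9); vs X: M (payoff 6); vs Y: N (payoff 9).
No cell has both players best-responding. For instance, Firm A's best reply to L is X, but against X Firm B prefers M over L.

No pure-strategy Nash equilibrium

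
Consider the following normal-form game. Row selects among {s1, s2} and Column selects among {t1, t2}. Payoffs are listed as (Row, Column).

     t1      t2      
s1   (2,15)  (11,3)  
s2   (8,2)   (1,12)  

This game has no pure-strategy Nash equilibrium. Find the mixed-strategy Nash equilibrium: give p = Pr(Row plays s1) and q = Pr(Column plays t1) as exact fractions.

p = 5/11, q = 5/8

In a mixed NE each player is indifferent between their pure strategies, so the opponent's mix sets the indifference.
Column indifferent between t1 and t2: p·15 + (1−p)·2 = p·3 + (1−p)·12 ⟹ 2 + 13p = 12 + (-9)p ⟹ p = 5/11.
Row indifferent between s1 and s2: q·2 + (1−q)·11 = q·8 + (1−q)·1 ⟹ 11 + (-9)q = 1 + 7q ⟹ q = 5/8.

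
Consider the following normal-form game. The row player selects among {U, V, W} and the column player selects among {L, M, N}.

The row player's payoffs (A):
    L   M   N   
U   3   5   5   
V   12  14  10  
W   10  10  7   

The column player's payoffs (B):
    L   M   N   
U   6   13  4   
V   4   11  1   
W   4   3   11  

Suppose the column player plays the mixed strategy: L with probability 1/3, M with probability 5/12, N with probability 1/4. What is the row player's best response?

V

The row player's best reply maximizes expected payoff against the mix.
U: (1/3)·3 + (5/12)·5 + (1/4)·5 = 13/3
V: (1/3)·12 + (5/12)·14 + (1/4)·10 = 37/3
W: (1/3)·10 + (5/12)·10 + (1/4)·7 = 37/4
Highest expected payoff is 37/3, from V.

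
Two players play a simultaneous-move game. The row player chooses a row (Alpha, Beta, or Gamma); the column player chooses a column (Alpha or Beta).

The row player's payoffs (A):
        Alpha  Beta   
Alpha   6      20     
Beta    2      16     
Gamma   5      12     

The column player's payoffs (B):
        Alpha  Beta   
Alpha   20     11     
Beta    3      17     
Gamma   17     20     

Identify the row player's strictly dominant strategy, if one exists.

Alpha

A strategy is strictly dominant if it gives the row player a strictly higher payoff than every other strategy, against every choice by the opponent.
Alpha strictly dominates: vs Alpha: 6 > each of {2, 5}; vs Beta: 20 > each of {16, 12}.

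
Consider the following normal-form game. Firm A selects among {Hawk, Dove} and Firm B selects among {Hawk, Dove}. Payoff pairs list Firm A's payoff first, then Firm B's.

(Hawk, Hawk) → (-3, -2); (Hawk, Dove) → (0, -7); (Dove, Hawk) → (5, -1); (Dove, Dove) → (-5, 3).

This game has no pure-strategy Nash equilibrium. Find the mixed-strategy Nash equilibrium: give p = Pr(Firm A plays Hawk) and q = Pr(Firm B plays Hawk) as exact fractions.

p = 4/9, q = 5/13

Each player's mixing probability is pinned down by making the *other* player indifferent.
Firm B indifferent between Hawk and Dove: p·(-2) + (1−p)·(-1) = p·(-7) + (1−p)·3 ⟹ (-1) + (-1)p = 3 + (-10)p ⟹ p = 4/9.
Firm A indifferent between Hawk and Dove: q·(-3) + (1−q)·0 = q·5 + (1−q)·(-5) ⟹ 0 + (-3)q = (-5) + 10q ⟹ q = 5/13.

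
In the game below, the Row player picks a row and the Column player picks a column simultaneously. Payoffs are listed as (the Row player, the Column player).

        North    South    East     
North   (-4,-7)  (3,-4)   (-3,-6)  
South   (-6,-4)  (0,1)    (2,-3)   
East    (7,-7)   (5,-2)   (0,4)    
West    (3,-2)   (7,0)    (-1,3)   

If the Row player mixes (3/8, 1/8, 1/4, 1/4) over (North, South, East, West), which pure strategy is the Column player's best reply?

The Column player's best reply maximizes expected payoff against the mix.
North: (3/8)·(-7) + (1/8)·(-4) + (1/4)·(-7) + (1/4)·(-2) = -43/8
South: (3/8)·(-4) + (1/8)·1 + (1/4)·(-2) + (1/4)·0 = -15/8
East: (3/8)·(-6) + (1/8)·(-3) + (1/4)·4 + (1/4)·3 = -7/8
Highest expected payoff is -7/8, from East.

East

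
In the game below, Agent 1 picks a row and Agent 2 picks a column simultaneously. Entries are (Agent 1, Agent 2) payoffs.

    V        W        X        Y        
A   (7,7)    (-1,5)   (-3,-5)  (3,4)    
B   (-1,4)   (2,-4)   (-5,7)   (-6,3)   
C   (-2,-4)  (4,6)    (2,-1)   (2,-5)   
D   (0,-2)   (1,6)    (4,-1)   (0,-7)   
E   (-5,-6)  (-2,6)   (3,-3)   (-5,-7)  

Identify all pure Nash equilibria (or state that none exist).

(A, V) and (C, W)

A profile is a Nash equilibrium when each player is best-responding to the other.
Agent 1's best responses — vs V: A (payoff 7); vs W: C (payoff 4); vs X: D (payoff 4); vs Y: A (payoff 3).
Agent 2's best responses — vs A: V (payoff 7); vs B: X (payoff 7); vs C: W (payoff 6); vs D: W (payoff 6); vs E: W (payoff 6).
Mutual best responses occur at (A, V) and (C, W); at each, neither player gains by switching.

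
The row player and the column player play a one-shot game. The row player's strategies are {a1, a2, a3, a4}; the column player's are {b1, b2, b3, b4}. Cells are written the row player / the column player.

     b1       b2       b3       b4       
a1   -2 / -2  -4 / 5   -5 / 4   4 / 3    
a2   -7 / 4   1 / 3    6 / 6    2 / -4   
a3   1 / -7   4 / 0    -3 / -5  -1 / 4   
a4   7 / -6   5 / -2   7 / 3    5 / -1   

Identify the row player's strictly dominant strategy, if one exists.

Check whether one of the row player's strategies beats all alternatives regardless of what the opponent does.
a4 strictly dominates: vs b1: 7 > each of {-2, -7, 1}; vs b2: 5 > each of {-4, 1, 4}; vs b3: 7 > each of {-5, 6, -3}; vs b4: 5 > each of {4, 2, -1}.

a4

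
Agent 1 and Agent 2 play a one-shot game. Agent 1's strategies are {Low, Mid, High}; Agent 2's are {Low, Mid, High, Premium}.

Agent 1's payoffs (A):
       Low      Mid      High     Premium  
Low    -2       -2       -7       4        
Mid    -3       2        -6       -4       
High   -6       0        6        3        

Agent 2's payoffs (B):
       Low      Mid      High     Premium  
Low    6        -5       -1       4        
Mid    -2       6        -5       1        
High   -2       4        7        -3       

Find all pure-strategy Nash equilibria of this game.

Check mutual best responses: a cell is a NE iff neither player can gain by unilaterally deviating.
Agent 1's best responses — vs Low: Low (payoff -2); vs Mid: Mid (payoff 2); vs High: High (payoff 6); vs Premium: Low (payoff 4).
Agent 2's best responses — vs Low: Low (payoff 6); vs Mid: Mid (payoff 6); vs High: High (payoff 7).
Mutual best responses occur at (Low, Low), (Mid, Mid), and (High, High); at each, neither player gains by switching.

(Low, Low), (Mid, Mid), and (High, High)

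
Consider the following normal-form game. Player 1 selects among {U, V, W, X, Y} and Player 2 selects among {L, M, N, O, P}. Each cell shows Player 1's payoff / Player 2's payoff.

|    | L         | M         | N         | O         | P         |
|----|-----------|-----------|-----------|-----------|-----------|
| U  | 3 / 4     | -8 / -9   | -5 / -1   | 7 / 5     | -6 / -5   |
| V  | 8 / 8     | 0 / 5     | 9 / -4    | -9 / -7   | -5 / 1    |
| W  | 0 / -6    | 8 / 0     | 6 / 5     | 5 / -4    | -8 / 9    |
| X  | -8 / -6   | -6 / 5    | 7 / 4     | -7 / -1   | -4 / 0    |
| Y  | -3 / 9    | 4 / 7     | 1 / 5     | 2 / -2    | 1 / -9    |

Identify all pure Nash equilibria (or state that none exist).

Check mutual best responses: a cell is a NE iff neither player can gain by unilaterally deviating.
Player 1's best responses — vs L: V (payoff 8); vs M: W (payoff 8); vs N: V (payoff 9); vs O: U (payoff 7); vs P: Y (payoff 1).
Player 2's best responses — vs U: O (payoff 5); vs V: L (payoff 8); vs W: P (payoff 9); vs X: M (payoff 5); vs Y: L (payoff 9).
Mutual best responses occur at (U, O) and (V, L); at each, neither player gains by switching.

(U, O) and (V, L)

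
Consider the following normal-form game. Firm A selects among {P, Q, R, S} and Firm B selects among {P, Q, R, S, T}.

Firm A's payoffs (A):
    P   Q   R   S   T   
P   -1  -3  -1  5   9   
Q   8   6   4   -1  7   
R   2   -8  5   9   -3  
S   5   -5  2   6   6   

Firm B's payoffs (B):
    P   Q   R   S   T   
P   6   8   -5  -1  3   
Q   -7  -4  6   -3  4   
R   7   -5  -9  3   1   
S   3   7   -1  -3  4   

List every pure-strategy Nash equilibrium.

None

A profile is a Nash equilibrium when each player is best-responding to the other.
Firm A's best responses — vs P: Q (payoff 8); vs Q: Q (payoff 6); vs R: R (payoff 5); vs S: R (payoff 9); vs T: P (payoff 9).
Firm B's best responses — vs P: Q (payoff 8); vs Q: R (payoff 6); vs R: P (payoff 7); vs S: Q (payoff 7).
No cell has both players best-responding. For instance, Firm A's best reply to R is R, but against R Firm B prefers P over R.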